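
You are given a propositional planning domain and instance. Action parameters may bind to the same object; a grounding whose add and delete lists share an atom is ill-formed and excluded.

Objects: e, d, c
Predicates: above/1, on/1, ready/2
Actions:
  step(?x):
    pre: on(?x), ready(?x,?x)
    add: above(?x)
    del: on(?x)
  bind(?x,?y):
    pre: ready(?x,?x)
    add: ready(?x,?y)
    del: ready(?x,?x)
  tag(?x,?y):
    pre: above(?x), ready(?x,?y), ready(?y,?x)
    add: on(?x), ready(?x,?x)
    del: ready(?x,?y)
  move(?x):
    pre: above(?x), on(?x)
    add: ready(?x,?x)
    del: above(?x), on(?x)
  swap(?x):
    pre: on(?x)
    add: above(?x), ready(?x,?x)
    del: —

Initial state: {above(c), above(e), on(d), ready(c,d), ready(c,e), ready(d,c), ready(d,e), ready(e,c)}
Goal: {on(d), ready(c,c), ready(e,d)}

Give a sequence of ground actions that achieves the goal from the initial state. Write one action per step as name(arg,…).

tag(e,c); bind(e,d); tag(c,d)

1. tag(e,c)  →  {above(c), above(e), on(d), on(e), ready(c,d), ready(c,e), ready(d,c), ready(d,e), ready(e,e)}
2. bind(e,d)  →  {above(c), above(e), on(d), on(e), ready(c,d), ready(c,e), ready(d,c), ready(d,e), ready(e,d)}
3. tag(c,d)  →  {above(c), above(e), on(c), on(d), on(e), ready(c,c), ready(c,e), ready(d,c), ready(d,e), ready(e,d)}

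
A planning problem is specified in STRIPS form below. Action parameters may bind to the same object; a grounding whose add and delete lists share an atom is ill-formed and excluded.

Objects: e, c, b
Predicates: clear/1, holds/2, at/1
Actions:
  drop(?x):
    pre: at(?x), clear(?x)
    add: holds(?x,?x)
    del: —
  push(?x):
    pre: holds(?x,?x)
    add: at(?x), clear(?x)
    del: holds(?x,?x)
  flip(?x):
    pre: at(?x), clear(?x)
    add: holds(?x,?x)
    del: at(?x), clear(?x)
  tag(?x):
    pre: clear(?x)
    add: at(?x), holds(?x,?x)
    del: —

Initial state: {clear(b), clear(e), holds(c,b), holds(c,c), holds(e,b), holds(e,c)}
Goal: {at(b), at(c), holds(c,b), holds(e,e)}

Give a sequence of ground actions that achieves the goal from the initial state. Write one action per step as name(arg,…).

1. push(c)  →  {at(c), clear(b), clear(c), clear(e), holds(c,b), holds(e,b), holds(e,c)}
2. tag(e)  →  {at(c), at(e), clear(b), clear(c), clear(e), holds(c,b), holds(e,b), holds(e,c), holds(e,e)}
3. tag(b)  →  {at(b), at(c), at(e), clear(b), clear(c), clear(e), holds(b,b), holds(c,b), holds(e,b), holds(e,c), holds(e,e)}

push(c); tag(e); tag(b)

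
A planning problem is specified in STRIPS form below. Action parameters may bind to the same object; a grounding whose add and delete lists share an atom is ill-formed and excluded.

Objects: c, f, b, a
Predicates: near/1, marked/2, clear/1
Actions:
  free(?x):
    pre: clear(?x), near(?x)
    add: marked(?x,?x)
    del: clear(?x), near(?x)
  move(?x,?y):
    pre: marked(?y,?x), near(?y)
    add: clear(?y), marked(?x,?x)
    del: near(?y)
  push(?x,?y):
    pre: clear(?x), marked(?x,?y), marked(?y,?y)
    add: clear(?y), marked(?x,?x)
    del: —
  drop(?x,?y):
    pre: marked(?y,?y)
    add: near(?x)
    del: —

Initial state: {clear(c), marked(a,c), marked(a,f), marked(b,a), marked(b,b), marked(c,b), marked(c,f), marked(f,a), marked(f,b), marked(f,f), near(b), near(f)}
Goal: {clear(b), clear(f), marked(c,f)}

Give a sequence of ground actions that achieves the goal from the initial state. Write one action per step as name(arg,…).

move(f,f); move(b,b)

1. move(f,f)  →  {clear(c), clear(f), marked(a,c), marked(a,f), marked(b,a), marked(b,b), marked(c,b), marked(c,f), marked(f,a), marked(f,b), marked(f,f), near(b)}
2. move(b,b)  →  {clear(b), clear(c), clear(f), marked(a,c), marked(a,f), marked(b,a), marked(b,b), marked(c,b), marked(c,f), marked(f,a), marked(f,b), marked(f,f)}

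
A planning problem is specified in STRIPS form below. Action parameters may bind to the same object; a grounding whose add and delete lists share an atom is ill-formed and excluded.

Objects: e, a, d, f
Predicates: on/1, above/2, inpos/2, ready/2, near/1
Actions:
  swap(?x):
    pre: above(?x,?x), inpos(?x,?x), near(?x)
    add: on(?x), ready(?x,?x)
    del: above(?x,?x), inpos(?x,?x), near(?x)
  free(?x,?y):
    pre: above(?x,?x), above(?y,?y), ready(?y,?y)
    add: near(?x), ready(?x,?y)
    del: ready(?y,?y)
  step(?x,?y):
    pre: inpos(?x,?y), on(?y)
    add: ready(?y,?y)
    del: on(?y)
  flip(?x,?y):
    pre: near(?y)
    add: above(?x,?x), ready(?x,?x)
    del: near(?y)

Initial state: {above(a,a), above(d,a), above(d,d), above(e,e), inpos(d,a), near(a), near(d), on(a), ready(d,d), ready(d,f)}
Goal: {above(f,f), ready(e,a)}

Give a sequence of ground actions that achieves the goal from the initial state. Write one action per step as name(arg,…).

step(d,a); free(e,a); flip(f,e)

1. step(d,a)  →  {above(a,a), above(d,a), above(d,d), above(e,e), inpos(d,a), near(a), near(d), ready(a,a), ready(d,d), ready(d,f)}
2. free(e,a)  →  {above(a,a), above(d,a), above(d,d), above(e,e), inpos(d,a), near(a), near(d), near(e), ready(d,d), ready(d,f), ready(e,a)}
3. flip(f,e)  →  {above(a,a), above(d,a), above(d,d), above(e,e), above(f,f), inpos(d,a), near(a), near(d), ready(d,d), ready(d,f), ready(e,a), ready(f,f)}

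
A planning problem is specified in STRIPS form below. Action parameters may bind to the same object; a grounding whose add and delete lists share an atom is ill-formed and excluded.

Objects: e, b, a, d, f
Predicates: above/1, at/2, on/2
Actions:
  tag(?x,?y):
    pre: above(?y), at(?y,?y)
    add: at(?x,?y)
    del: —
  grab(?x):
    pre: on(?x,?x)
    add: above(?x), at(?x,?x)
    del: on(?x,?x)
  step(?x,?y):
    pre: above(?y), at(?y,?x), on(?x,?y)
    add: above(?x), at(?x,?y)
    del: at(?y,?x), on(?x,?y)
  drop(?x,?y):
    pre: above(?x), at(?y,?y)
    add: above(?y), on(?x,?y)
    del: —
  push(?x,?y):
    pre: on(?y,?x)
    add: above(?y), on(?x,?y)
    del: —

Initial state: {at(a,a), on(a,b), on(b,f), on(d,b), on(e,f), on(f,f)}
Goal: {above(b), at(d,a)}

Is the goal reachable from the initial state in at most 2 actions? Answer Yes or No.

No

1. push(b,a)  →  {above(a), at(a,a), on(a,b), on(b,a), on(b,f), on(d,b), on(e,f), on(f,f)}
2. tag(d,a)  →  {above(a), at(a,a), at(d,a), on(a,b), on(b,a), on(b,f), on(d,b), on(e,f), on(f,f)}
3. push(a,b)  →  {above(a), above(b), at(a,a), at(d,a), on(a,b), on(b,a), on(b,f), on(d,b), on(e,f), on(f,f)}
optimal plan length = 3; 3 > 2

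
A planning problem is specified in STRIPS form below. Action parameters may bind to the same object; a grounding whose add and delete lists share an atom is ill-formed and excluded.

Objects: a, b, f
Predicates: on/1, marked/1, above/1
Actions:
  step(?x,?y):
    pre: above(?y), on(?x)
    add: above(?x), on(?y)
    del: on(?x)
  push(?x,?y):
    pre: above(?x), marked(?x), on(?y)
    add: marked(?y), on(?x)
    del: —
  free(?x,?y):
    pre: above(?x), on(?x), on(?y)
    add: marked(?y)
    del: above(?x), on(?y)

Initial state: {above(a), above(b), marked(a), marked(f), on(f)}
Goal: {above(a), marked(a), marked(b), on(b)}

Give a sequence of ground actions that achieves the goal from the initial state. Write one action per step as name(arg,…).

step(f,b); push(a,b)

1. step(f,b)  →  {above(a), above(b), above(f), marked(a), marked(f), on(b)}
2. push(a,b)  →  {above(a), above(b), above(f), marked(a), marked(b), marked(f), on(a), on(b)}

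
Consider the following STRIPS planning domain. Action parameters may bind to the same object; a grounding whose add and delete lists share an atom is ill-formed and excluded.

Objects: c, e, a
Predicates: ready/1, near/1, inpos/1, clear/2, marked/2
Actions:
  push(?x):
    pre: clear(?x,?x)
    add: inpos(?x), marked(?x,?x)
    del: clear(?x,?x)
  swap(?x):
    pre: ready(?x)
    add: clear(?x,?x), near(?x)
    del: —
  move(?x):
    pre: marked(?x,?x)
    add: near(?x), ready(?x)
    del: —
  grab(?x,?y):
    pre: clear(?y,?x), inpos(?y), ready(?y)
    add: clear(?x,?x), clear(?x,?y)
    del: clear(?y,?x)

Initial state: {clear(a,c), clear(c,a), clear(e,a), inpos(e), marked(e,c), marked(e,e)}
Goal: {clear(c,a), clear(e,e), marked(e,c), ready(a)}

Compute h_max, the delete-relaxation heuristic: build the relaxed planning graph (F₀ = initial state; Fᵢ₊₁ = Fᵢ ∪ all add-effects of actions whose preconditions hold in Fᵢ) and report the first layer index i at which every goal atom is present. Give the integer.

F0 = init (6 atoms)
F1 = F0 ∪ {near(e), ready(e)}  (8 atoms)
F2 = F1 ∪ {clear(a,a), clear(a,e), clear(e,e)}  (11 atoms)
F3 = F2 ∪ {inpos(a), marked(a,a)}  (13 atoms)
F4 = F3 ∪ {near(a), ready(a)}  (15 atoms)
goal ⊆ F4  ⇒  h_max = 4

4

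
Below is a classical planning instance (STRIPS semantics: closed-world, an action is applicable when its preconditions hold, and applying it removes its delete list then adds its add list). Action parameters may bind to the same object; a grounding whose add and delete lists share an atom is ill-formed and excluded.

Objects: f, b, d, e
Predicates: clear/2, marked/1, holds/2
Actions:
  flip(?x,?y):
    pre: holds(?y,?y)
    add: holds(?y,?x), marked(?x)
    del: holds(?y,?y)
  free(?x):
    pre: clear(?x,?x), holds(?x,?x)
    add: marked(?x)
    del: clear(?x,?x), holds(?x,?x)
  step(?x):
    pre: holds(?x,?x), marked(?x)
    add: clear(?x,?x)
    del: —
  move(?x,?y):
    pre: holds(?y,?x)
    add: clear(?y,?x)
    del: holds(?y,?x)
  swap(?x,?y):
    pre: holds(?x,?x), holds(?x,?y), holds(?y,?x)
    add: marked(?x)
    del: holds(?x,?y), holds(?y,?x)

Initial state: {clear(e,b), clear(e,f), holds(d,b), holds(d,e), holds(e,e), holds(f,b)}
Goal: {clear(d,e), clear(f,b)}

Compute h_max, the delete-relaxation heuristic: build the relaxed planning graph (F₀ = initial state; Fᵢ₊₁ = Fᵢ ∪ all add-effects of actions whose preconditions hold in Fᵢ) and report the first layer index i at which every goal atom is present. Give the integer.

1

F0 = init (6 atoms)
F1 = F0 ∪ {clear(d,b), clear(d,e), clear(e,e), clear(f,b), holds(e,b), holds(e,d), holds(e,f), marked(b), marked(d), marked(e), marked(f)}  (17 atoms)
goal ⊆ F1  ⇒  h_max = 1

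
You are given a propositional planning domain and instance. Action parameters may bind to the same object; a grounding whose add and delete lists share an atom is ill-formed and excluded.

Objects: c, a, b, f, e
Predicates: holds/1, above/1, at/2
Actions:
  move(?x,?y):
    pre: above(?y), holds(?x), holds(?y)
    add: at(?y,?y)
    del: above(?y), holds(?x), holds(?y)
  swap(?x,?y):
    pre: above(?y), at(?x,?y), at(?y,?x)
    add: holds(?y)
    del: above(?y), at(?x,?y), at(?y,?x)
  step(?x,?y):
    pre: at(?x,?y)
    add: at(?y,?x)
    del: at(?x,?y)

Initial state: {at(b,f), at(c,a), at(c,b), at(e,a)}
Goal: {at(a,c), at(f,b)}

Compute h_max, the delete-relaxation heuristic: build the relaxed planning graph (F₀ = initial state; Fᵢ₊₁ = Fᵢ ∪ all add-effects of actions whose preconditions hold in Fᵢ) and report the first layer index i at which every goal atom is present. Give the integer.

1

F0 = init (4 atoms)
F1 = F0 ∪ {at(a,c), at(a,e), at(b,c), at(f,b)}  (8 atoms)
goal ⊆ F1  ⇒  h_max = 1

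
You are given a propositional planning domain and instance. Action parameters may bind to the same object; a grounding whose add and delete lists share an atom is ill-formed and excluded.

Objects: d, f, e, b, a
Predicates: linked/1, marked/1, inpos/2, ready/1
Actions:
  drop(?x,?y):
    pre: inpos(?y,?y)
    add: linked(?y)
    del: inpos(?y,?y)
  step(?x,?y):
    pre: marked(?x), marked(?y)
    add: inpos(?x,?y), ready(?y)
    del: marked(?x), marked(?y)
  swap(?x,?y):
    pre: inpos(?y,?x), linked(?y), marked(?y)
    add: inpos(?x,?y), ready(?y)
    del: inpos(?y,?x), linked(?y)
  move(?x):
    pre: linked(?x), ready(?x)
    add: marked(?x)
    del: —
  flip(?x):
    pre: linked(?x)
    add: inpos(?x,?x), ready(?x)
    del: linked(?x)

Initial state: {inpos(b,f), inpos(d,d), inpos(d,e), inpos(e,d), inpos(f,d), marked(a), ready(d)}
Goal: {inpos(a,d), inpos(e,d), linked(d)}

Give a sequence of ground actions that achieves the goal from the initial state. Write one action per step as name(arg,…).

1. drop(d,d)  →  {inpos(b,f), inpos(d,e), inpos(e,d), inpos(f,d), linked(d), marked(a), ready(d)}
2. move(d)  →  {inpos(b,f), inpos(d,e), inpos(e,d), inpos(f,d), linked(d), marked(a), marked(d), ready(d)}
3. step(a,d)  →  {inpos(a,d), inpos(b,f), inpos(d,e), inpos(e,d), inpos(f,d), linked(d), ready(d)}

drop(d,d); move(d); step(a,d)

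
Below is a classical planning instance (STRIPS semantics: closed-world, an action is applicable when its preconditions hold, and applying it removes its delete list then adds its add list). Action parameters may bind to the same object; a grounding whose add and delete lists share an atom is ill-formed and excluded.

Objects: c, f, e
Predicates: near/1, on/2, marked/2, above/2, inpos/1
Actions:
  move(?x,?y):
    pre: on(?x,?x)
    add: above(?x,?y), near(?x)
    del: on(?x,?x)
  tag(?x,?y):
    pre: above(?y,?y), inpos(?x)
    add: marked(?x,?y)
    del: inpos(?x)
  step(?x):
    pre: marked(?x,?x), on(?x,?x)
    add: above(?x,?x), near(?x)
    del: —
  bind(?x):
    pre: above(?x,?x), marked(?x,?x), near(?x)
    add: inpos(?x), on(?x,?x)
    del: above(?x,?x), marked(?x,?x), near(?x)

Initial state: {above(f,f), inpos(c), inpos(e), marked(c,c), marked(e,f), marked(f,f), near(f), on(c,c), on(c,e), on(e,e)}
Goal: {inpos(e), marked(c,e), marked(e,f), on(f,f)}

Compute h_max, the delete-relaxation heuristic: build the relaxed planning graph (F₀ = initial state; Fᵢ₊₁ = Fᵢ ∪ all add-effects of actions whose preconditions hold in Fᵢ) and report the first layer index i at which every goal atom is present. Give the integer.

2

F0 = init (10 atoms)
F1 = F0 ∪ {above(c,c), above(c,e), above(c,f), above(e,c), above(e,e), above(e,f), inpos(f), marked(c,f), near(c), near(e), on(f,f)}  (21 atoms)
F2 = F1 ∪ {above(f,c), above(f,e), marked(c,e), marked(e,c), marked(e,e), marked(f,c), marked(f,e)}  (28 atoms)
goal ⊆ F2  ⇒  h_max = 2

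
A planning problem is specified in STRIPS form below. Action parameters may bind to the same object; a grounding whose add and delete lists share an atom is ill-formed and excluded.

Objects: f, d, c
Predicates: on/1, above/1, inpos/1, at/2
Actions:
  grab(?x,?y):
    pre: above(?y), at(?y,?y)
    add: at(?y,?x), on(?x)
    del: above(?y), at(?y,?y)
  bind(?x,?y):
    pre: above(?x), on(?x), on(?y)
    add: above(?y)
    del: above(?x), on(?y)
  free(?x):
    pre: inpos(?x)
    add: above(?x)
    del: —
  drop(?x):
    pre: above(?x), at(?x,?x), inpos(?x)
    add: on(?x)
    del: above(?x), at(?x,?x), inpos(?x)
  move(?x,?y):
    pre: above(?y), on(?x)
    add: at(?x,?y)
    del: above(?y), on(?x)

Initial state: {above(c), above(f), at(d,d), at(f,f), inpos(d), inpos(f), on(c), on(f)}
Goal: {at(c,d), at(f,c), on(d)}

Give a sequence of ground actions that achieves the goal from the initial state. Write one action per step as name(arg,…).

1. grab(d,f)  →  {above(c), at(d,d), at(f,d), inpos(d), inpos(f), on(c), on(d), on(f)}
2. free(d)  →  {above(c), above(d), at(d,d), at(f,d), inpos(d), inpos(f), on(c), on(d), on(f)}
3. move(f,c)  →  {above(d), at(d,d), at(f,c), at(f,d), inpos(d), inpos(f), on(c), on(d)}
4. move(c,d)  →  {at(c,d), at(d,d), at(f,c), at(f,d), inpos(d), inpos(f), on(d)}

grab(d,f); free(d); move(f,c); move(c,d)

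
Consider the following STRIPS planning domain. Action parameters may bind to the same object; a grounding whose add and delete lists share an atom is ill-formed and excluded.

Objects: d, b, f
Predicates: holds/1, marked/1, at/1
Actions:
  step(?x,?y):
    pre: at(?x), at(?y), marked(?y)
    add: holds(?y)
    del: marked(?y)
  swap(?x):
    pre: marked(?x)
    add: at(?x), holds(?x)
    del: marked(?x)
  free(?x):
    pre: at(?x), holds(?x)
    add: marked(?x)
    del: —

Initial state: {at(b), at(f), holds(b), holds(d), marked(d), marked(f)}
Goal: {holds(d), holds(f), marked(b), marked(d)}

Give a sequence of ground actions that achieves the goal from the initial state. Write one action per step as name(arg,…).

step(b,f); free(b)

1. step(b,f)  →  {at(b), at(f), holds(b), holds(d), holds(f), marked(d)}
2. free(b)  →  {at(b), at(f), holds(b), holds(d), holds(f), marked(b), marked(d)}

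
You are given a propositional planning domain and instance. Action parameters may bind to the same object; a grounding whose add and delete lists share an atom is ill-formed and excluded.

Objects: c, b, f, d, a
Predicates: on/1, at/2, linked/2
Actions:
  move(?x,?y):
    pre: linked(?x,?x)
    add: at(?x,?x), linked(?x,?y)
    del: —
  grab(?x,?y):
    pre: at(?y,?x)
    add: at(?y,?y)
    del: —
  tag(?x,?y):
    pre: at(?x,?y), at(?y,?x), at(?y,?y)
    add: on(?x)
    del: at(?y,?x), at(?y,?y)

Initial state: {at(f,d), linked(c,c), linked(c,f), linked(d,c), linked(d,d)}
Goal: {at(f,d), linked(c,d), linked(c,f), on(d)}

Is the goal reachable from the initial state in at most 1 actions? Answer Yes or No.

No

1. move(c,d)  →  {at(c,c), at(f,d), linked(c,c), linked(c,d), linked(c,f), linked(d,c), linked(d,d)}
2. move(d,c)  →  {at(c,c), at(d,d), at(f,d), linked(c,c), linked(c,d), linked(c,f), linked(d,c), linked(d,d)}
3. tag(d,d)  →  {at(c,c), at(f,d), linked(c,c), linked(c,d), linked(c,f), linked(d,c), linked(d,d), on(d)}
optimal plan length = 3; 3 > 1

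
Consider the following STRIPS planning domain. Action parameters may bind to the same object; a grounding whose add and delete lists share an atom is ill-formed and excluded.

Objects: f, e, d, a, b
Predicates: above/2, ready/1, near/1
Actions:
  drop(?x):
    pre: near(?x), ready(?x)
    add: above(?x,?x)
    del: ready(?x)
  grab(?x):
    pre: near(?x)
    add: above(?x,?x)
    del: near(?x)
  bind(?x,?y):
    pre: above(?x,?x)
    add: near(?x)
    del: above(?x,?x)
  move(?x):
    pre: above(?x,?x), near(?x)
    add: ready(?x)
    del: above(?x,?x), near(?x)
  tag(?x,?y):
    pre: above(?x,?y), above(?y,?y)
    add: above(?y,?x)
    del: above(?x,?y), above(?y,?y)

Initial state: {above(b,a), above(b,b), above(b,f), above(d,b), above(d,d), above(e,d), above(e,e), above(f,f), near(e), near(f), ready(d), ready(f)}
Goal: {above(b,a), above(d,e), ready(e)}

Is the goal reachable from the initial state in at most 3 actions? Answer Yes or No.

Yes

1. move(e)  →  {above(b,a), above(b,b), above(b,f), above(d,b), above(d,d), above(e,d), above(f,f), near(f), ready(d), ready(e), ready(f)}
2. tag(e,d)  →  {above(b,a), above(b,b), above(b,f), above(d,b), above(d,e), above(f,f), near(f), ready(d), ready(e), ready(f)}
optimal plan length = 2; 2 ≤ 3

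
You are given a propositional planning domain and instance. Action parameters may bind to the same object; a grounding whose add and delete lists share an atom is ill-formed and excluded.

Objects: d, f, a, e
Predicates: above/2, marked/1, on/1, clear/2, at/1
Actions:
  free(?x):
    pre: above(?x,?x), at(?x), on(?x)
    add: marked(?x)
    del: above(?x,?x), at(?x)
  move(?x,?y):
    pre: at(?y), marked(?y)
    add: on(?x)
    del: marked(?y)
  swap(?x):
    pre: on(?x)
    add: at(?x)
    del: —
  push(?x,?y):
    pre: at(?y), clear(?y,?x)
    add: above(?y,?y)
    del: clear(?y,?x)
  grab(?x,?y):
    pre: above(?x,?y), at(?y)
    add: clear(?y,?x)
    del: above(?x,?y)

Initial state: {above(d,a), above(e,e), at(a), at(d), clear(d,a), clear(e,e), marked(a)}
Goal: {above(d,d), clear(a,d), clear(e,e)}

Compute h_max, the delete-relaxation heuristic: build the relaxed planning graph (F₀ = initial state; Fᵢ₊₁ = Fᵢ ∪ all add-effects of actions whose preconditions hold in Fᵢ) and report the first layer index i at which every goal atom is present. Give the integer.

1

F0 = init (7 atoms)
F1 = F0 ∪ {above(d,d), clear(a,d), on(a), on(d), on(e), on(f)}  (13 atoms)
goal ⊆ F1  ⇒  h_max = 1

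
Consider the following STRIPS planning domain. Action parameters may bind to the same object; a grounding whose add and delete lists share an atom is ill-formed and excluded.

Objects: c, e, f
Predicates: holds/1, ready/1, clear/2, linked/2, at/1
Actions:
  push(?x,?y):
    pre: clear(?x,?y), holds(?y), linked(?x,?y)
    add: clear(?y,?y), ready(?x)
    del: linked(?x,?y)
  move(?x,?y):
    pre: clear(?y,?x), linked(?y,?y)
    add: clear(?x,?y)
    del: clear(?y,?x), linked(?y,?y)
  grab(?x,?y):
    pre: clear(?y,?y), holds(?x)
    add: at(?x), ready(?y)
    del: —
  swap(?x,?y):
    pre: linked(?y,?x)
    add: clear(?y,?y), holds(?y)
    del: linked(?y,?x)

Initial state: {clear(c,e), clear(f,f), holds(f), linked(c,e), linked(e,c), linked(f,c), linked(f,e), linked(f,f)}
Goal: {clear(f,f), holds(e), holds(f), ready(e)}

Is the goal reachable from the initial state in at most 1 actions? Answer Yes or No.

1. swap(c,e)  →  {clear(c,e), clear(e,e), clear(f,f), holds(e), holds(f), linked(c,e), linked(f,c), linked(f,e), linked(f,f)}
2. grab(e,e)  →  {at(e), clear(c,e), clear(e,e), clear(f,f), holds(e), holds(f), linked(c,e), linked(f,c), linked(f,e), linked(f,f), ready(e)}
optimal plan length = 2; 2 > 1

No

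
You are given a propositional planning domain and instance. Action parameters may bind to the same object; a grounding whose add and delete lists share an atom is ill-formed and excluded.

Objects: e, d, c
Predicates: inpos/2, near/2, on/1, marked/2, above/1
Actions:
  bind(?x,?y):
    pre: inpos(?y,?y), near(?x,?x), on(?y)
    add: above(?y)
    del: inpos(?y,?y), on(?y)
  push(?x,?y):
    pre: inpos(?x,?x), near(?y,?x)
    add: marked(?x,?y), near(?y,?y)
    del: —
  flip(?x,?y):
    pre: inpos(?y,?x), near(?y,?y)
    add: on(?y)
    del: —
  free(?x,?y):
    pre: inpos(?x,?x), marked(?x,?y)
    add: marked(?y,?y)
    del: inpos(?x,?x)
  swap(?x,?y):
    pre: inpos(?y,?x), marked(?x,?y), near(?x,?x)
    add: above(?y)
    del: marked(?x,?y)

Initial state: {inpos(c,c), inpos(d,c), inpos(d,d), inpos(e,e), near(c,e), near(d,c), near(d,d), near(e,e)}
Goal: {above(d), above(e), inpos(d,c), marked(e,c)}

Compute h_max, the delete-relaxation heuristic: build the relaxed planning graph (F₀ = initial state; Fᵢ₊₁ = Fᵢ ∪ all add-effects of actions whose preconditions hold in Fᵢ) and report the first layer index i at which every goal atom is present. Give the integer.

F0 = init (8 atoms)
F1 = F0 ∪ {marked(c,d), marked(d,d), marked(e,c), marked(e,e), near(c,c), on(d), on(e)}  (15 atoms)
F2 = F1 ∪ {above(d), above(e), marked(c,c), on(c)}  (19 atoms)
goal ⊆ F2  ⇒  h_max = 2

2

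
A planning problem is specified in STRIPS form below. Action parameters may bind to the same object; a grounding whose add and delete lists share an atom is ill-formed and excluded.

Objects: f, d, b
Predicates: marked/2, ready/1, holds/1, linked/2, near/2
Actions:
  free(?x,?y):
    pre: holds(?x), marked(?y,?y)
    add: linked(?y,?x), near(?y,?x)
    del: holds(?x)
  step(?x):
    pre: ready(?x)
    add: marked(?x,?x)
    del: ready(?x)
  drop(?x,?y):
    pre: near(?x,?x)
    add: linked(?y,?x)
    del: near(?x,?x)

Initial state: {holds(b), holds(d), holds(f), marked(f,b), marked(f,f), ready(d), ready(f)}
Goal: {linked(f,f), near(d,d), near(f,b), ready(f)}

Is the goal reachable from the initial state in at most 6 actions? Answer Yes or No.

Yes

1. free(f,f)  →  {holds(b), holds(d), linked(f,f), marked(f,b), marked(f,f), near(f,f), ready(d), ready(f)}
2. free(b,f)  →  {holds(d), linked(f,b), linked(f,f), marked(f,b), marked(f,f), near(f,b), near(f,f), ready(d), ready(f)}
3. step(d)  →  {holds(d), linked(f,b), linked(f,f), marked(d,d), marked(f,b), marked(f,f), near(f,b), near(f,f), ready(f)}
4. free(d,d)  →  {linked(d,d), linked(f,b), linked(f,f), marked(d,d), marked(f,b), marked(f,f), near(d,d), near(f,b), near(f,f), ready(f)}
optimal plan length = 4; 4 ≤ 6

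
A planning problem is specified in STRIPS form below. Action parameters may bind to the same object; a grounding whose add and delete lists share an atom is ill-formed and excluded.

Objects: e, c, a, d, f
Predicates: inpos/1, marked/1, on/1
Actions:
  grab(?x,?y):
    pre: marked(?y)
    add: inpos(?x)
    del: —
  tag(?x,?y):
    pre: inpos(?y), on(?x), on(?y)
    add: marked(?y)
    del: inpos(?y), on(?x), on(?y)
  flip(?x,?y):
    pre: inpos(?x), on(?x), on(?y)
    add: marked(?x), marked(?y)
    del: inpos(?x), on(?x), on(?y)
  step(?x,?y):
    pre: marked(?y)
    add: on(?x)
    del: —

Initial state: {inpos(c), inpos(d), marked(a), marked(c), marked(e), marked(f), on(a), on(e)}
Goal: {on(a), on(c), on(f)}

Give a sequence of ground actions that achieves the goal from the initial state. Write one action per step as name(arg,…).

step(c,e); step(f,e)

1. step(c,e)  →  {inpos(c), inpos(d), marked(a), marked(c), marked(e), marked(f), on(a), on(c), on(e)}
2. step(f,e)  →  {inpos(c), inpos(d), marked(a), marked(c), marked(e), marked(f), on(a), on(c), on(e), on(f)}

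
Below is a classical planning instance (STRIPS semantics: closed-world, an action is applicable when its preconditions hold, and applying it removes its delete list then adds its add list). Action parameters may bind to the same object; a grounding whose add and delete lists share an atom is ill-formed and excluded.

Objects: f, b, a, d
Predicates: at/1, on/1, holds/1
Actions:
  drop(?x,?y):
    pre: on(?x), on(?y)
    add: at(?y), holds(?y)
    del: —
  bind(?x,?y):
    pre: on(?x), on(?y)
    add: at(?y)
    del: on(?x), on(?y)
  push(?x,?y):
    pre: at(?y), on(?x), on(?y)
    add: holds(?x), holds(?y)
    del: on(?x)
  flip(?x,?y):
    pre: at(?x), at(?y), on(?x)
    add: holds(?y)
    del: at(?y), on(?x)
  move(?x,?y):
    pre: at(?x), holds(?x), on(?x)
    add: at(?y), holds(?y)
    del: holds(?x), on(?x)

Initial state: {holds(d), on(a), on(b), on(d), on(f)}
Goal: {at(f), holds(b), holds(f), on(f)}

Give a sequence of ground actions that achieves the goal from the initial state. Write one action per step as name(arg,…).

drop(f,f); drop(f,b)

1. drop(f,f)  →  {at(f), holds(d), holds(f), on(a), on(b), on(d), on(f)}
2. drop(f,b)  →  {at(b), at(f), holds(b), holds(d), holds(f), on(a), on(b), on(d), on(f)}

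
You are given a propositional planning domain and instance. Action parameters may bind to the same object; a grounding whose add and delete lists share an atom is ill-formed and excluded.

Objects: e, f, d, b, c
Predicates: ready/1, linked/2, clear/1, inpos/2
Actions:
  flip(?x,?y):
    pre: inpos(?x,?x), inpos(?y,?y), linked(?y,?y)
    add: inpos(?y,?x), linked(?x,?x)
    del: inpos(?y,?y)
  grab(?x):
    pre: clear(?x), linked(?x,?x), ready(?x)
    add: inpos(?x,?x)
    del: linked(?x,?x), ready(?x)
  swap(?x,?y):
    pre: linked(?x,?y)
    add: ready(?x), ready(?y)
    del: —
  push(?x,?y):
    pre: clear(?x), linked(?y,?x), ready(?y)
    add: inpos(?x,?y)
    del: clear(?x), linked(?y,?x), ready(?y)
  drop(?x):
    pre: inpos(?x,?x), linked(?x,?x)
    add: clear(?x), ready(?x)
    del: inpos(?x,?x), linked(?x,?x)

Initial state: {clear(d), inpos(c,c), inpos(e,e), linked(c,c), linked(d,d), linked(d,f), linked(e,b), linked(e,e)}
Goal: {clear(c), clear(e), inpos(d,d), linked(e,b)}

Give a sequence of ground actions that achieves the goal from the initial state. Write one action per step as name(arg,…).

1. swap(d,f)  →  {clear(d), inpos(c,c), inpos(e,e), linked(c,c), linked(d,d), linked(d,f), linked(e,b), linked(e,e), ready(d), ready(f)}
2. grab(d)  →  {clear(d), inpos(c,c), inpos(d,d), inpos(e,e), linked(c,c), linked(d,f), linked(e,b), linked(e,e), ready(f)}
3. drop(e)  →  {clear(d), clear(e), inpos(c,c), inpos(d,d), linked(c,c), linked(d,f), linked(e,b), ready(e), ready(f)}
4. drop(c)  →  {clear(c), clear(d), clear(e), inpos(d,d), linked(d,f), linked(e,b), ready(c), ready(e), ready(f)}

swap(d,f); grab(d); drop(e); drop(c)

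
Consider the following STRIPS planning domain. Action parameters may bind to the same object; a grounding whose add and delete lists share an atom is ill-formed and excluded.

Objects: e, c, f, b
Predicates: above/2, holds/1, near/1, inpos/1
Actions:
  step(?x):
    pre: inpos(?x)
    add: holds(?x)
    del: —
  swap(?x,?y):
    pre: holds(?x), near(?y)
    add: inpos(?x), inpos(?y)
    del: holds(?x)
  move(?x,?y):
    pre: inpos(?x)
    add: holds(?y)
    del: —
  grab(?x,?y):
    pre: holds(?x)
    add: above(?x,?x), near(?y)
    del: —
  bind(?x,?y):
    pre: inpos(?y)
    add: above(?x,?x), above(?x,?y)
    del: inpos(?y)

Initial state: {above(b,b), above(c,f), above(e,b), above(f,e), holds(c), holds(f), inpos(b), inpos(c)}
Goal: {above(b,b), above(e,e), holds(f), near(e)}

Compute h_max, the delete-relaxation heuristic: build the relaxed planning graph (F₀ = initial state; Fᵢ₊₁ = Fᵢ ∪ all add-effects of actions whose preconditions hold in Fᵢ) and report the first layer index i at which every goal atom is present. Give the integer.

F0 = init (8 atoms)
F1 = F0 ∪ {above(b,c), above(c,b), above(c,c), above(e,c), above(e,e), above(f,b), above(f,c), above(f,f), holds(b), holds(e), near(b), near(c), near(e), near(f)}  (22 atoms)
goal ⊆ F1  ⇒  h_max = 1

1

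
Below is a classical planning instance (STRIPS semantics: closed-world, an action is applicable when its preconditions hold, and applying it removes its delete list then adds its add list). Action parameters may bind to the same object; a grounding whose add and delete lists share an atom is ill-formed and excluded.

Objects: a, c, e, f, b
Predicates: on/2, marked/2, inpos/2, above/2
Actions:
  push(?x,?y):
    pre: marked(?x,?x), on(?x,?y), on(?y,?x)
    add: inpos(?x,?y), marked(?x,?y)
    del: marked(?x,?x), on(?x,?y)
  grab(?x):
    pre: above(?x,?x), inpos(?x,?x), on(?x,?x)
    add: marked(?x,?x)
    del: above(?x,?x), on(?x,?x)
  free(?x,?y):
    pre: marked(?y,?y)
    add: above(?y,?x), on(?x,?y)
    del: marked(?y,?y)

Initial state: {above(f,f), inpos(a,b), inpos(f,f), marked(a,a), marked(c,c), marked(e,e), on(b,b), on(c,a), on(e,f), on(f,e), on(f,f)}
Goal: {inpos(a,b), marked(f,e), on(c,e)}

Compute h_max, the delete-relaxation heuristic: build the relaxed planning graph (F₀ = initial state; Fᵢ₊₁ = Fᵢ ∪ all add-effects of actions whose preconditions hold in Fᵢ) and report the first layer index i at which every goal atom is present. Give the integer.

2

F0 = init (11 atoms)
F1 = F0 ∪ {above(a,a), above(a,b), above(a,c), above(a,e), above(a,f), above(c,a), above(c,b), above(c,c), above(c,e), above(c,f), above(e,a), above(e,b), above(e,c), above(e,e), above(e,f), inpos(e,f), marked(e,f), marked(f,f), on(a,a), on(a,c), on(a,e), on(b,a), on(b,c), on(b,e), on(c,c), on(c,e), on(e,a), on(e,c), on(e,e), on(f,a), on(f,c)}  (42 atoms)
F2 = F1 ∪ {above(f,a), above(f,b), above(f,c), above(f,e), inpos(a,c), inpos(a,e), inpos(c,a), inpos(c,e), inpos(e,a), inpos(e,c), inpos(f,e), marked(a,c), marked(a,e), marked(c,a), marked(c,e), marked(e,a), marked(e,c), marked(f,e), on(a,f), on(b,f), on(c,f)}  (63 atoms)
goal ⊆ F2  ⇒  h_max = 2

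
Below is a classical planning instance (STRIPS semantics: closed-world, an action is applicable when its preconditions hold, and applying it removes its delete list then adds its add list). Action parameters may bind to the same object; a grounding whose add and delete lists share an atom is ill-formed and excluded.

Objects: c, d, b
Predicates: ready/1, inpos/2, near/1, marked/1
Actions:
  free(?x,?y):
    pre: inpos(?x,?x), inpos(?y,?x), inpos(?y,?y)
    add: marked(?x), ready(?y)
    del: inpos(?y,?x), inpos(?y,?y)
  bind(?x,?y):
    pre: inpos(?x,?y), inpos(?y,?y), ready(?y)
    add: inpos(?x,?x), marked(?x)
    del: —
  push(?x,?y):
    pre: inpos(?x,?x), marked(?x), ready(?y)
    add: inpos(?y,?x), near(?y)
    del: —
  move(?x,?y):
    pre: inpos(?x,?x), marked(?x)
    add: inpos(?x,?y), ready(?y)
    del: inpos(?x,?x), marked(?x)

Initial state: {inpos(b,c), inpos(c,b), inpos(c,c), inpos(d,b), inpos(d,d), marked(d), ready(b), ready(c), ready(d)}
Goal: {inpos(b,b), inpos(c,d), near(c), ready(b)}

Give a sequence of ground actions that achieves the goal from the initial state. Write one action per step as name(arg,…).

1. bind(b,c)  →  {inpos(b,b), inpos(b,c), inpos(c,b), inpos(c,c), inpos(d,b), inpos(d,d), marked(b), marked(d), ready(b), ready(c), ready(d)}
2. push(d,c)  →  {inpos(b,b), inpos(b,c), inpos(c,b), inpos(c,c), inpos(c,d), inpos(d,b), inpos(d,d), marked(b), marked(d), near(c), ready(b), ready(c), ready(d)}

bind(b,c); push(d,c)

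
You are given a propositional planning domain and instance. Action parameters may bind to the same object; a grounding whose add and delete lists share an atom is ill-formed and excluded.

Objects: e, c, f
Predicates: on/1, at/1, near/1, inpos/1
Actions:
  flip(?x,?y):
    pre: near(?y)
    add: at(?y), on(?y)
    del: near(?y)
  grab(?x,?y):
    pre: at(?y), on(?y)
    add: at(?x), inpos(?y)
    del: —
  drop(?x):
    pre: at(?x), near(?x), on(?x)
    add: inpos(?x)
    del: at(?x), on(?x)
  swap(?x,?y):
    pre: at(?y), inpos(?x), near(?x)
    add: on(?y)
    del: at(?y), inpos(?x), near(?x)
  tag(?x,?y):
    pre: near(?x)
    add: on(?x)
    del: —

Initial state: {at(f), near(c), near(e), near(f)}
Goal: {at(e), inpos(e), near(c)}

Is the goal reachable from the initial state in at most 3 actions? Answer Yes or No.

1. flip(e,e)  →  {at(e), at(f), near(c), near(f), on(e)}
2. grab(e,e)  →  {at(e), at(f), inpos(e), near(c), near(f), on(e)}
optimal plan length = 2; 2 ≤ 3

Yes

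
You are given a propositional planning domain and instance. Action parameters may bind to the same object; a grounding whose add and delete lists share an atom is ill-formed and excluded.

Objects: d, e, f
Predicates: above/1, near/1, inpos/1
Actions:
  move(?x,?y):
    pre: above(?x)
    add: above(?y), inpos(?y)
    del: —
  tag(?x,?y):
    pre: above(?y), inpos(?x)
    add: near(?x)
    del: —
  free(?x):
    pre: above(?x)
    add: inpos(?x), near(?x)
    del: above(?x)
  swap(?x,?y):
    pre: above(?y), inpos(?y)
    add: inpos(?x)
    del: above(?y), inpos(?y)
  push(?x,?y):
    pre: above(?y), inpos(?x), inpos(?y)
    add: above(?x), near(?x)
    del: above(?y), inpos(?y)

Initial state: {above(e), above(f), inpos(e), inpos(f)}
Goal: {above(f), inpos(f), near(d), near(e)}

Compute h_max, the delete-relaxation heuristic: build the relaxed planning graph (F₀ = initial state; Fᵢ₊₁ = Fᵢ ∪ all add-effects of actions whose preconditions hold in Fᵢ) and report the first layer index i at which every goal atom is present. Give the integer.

2

F0 = init (4 atoms)
F1 = F0 ∪ {above(d), inpos(d), near(e), near(f)}  (8 atoms)
F2 = F1 ∪ {near(d)}  (9 atoms)
goal ⊆ F2  ⇒  h_max = 2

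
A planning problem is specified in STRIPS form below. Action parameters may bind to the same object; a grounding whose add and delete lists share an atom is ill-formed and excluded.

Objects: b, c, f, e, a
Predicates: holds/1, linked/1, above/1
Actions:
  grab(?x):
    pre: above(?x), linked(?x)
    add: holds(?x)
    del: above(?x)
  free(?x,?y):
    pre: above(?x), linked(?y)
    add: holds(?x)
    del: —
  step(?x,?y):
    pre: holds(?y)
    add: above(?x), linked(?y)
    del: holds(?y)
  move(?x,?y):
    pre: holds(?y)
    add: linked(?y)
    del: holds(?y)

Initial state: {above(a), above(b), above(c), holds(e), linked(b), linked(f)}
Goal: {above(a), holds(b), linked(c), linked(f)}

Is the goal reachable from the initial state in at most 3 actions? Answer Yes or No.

Yes

1. grab(b)  →  {above(a), above(c), holds(b), holds(e), linked(b), linked(f)}
2. free(c,b)  →  {above(a), above(c), holds(b), holds(c), holds(e), linked(b), linked(f)}
3. step(b,c)  →  {above(a), above(b), above(c), holds(b), holds(e), linked(b), linked(c), linked(f)}
optimal plan length = 3; 3 ≤ 3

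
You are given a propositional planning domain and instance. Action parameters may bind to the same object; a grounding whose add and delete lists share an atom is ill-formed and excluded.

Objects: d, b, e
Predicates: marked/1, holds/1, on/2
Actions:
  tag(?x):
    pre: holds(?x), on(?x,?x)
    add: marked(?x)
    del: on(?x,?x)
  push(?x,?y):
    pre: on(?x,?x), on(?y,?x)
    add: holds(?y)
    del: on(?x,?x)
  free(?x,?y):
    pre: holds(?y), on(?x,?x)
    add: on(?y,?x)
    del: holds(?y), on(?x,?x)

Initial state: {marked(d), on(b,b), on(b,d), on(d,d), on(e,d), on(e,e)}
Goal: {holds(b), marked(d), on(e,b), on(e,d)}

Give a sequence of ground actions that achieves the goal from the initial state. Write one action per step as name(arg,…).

push(d,b); push(e,e); free(b,e)

1. push(d,b)  →  {holds(b), marked(d), on(b,b), on(b,d), on(e,d), on(e,e)}
2. push(e,e)  →  {holds(b), holds(e), marked(d), on(b,b), on(b,d), on(e,d)}
3. free(b,e)  →  {holds(b), marked(d), on(b,d), on(e,b), on(e,d)}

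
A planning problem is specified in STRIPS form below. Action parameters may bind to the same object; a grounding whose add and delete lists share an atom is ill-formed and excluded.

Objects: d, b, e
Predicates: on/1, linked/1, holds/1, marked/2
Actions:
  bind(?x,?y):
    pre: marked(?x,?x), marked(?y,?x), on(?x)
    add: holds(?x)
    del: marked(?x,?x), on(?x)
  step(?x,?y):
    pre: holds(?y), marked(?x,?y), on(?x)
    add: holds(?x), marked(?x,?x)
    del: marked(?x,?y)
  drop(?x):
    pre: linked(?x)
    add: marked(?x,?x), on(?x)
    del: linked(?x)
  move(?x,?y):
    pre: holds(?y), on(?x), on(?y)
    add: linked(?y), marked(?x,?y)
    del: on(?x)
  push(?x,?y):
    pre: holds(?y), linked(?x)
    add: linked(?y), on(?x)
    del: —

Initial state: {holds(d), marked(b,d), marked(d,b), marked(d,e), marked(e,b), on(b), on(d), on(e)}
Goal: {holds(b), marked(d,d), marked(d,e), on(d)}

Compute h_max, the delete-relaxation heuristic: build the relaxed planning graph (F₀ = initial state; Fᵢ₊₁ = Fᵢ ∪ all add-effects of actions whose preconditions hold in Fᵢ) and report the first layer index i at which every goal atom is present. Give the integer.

1

F0 = init (8 atoms)
F1 = F0 ∪ {holds(b), linked(d), marked(b,b), marked(d,d), marked(e,d)}  (13 atoms)
goal ⊆ F1  ⇒  h_max = 1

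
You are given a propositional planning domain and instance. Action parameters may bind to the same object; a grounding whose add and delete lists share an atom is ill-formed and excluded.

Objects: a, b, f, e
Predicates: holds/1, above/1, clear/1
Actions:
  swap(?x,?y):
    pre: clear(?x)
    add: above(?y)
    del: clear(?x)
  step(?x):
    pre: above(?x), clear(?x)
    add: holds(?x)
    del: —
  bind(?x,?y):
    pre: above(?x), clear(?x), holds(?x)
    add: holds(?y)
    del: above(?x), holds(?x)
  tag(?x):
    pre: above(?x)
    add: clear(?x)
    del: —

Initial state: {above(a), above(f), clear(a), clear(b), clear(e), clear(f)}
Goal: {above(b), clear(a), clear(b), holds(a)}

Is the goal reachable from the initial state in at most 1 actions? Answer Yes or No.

No

1. swap(f,b)  →  {above(a), above(b), above(f), clear(a), clear(b), clear(e)}
2. step(a)  →  {above(a), above(b), above(f), clear(a), clear(b), clear(e), holds(a)}
optimal plan length = 2; 2 > 1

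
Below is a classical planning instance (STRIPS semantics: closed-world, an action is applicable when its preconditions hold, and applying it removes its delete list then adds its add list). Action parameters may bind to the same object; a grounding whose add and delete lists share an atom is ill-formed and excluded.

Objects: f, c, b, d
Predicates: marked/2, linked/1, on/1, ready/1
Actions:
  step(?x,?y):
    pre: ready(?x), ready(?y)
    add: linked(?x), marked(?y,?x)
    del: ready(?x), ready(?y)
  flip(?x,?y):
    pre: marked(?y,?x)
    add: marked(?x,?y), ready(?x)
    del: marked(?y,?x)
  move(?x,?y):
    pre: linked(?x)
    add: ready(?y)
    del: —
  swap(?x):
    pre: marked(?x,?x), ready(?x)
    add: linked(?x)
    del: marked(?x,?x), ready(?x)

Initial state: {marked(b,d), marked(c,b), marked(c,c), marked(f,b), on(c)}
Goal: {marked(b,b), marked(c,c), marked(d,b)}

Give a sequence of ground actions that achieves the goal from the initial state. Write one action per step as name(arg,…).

1. flip(b,f)  →  {marked(b,d), marked(b,f), marked(c,b), marked(c,c), on(c), ready(b)}
2. step(b,b)  →  {linked(b), marked(b,b), marked(b,d), marked(b,f), marked(c,b), marked(c,c), on(c)}
3. flip(d,b)  →  {linked(b), marked(b,b), marked(b,f), marked(c,b), marked(c,c), marked(d,b), on(c), ready(d)}

flip(b,f); step(b,b); flip(d,b)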